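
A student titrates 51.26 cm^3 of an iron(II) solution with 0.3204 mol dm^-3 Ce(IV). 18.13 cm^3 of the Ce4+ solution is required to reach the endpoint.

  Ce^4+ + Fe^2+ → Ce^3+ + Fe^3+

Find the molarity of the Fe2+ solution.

0.1133 mol/L

n(Ce4+) = 0.01813 L × 0.3204 mol/L = 5.809 × 10^-3 mol
n(Fe2+) = 5.809 × 10^-3 mol (1:1 mole ratio)
[Fe2+] = 5.809 × 10^-3 mol / 0.05126 L = 0.1133 mol/L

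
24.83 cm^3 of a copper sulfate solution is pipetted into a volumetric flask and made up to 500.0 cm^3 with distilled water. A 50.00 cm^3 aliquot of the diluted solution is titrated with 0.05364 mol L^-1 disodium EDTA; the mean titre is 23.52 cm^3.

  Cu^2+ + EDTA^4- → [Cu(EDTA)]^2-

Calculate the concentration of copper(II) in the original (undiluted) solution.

n(EDTA) = 0.02352 × 0.05364 = 1.262 × 10^-3 mol
n(Cu2+) in the aliquot = 1.262 × 10^-3 mol (1:1 ratio)
[Cu2+]_dilute = 1.262 × 10^-3 / 0.05000 = 0.02523 mol/L
Dilution factor = 500.0 / 24.83 = 20.14
[Cu2+]_stock = 0.02523 × 20.14 = 0.5081 mol/L

0.5081 mol/L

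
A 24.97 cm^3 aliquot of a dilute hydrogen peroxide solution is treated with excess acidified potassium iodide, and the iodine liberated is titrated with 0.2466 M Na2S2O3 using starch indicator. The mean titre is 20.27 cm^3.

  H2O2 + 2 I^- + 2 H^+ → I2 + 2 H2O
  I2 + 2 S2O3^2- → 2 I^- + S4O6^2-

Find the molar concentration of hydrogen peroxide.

n(S2O3^2-) = 0.02027 × 0.2466 = 4.999 × 10^-3 mol
n(I2) = n(S2O3^2-)/2 = 2.499 × 10^-3 mol
n(H2O2) in the aliquot = 2.499 × 10^-3 mol (1:1 ratio)
[H2O2] = 2.499 × 10^-3 / 0.02497 = 0.1001 mol/L

0.1001 M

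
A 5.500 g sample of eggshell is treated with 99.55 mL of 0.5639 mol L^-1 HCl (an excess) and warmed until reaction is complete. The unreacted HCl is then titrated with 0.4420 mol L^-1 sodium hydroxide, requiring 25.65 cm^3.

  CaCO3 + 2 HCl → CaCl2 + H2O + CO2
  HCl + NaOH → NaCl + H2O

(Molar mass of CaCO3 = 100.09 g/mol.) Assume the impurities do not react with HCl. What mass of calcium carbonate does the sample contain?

n(HCl) added = 0.09955 × 0.5639 = 0.05614 mol
n(NaOH) used in back-titration = 0.02565 × 0.4420 = 0.01134 mol
n(HCl) left over = 0.01134 mol (1:1 ratio)
n(HCl) consumed by analyte = 0.05614 − 0.01134 = 0.04480 mol
From the 1:2 ratio, n(CaCO3) = 1/2 × 0.04480 = 0.02240 mol
mass of CaCO3 = 0.02240 × 100.09 = 2.242 g

2.242 g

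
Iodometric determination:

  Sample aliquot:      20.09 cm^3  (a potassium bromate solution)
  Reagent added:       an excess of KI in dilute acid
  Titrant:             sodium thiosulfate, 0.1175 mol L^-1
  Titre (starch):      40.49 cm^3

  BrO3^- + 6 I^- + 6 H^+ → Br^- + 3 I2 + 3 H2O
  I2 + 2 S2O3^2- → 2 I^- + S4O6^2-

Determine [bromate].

0.03947 mol/L

n(S2O3^2-) = 0.04049 × 0.1175 = 4.758 × 10^-3 mol
n(I2) = n(S2O3^2-)/2 = 2.379 × 10^-3 mol
From the 1:3 ratio, n(BrO3^-) in the aliquot = 1/3 × 2.379 × 10^-3 = 7.929 × 10^-4 mol
[BrO3^-] = 7.929 × 10^-4 / 0.02009 = 0.03947 mol/L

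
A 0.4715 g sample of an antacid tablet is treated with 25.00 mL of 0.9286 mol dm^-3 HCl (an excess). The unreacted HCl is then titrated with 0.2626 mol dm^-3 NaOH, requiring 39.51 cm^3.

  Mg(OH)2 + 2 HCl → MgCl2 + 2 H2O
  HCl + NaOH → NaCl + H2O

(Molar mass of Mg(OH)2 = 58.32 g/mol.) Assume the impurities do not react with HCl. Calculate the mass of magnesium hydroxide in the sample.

n(HCl) added = 0.02500 × 0.9286 = 0.02321 mol
n(NaOH) used in back-titration = 0.03951 × 0.2626 = 0.01038 mol
n(HCl) left over = 0.01038 mol (1:1 ratio)
n(HCl) consumed by analyte = 0.02321 − 0.01038 = 0.01284 mol
From the 1:2 ratio, n(Mg(OH)2) = 1/2 × 0.01284 = 6.420 × 10^-3 mol
mass of Mg(OH)2 = 6.420 × 10^-3 × 58.32 = 0.3744 g

0.3744 g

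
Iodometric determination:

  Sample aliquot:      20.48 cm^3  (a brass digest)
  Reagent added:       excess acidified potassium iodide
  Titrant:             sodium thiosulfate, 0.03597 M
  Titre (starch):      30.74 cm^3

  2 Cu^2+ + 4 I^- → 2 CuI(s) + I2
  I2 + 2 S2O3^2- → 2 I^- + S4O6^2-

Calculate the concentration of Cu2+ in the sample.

0.05399 M

n(S2O3^2-) = 0.03074 × 0.03597 = 1.106 × 10^-3 mol
n(I2) = n(S2O3^2-)/2 = 5.529 × 10^-4 mol
From the 2:1 ratio, n(Cu2+) in the aliquot = 2/1 × 5.529 × 10^-4 = 1.106 × 10^-3 mol
[Cu2+] = 1.106 × 10^-3 / 0.02048 = 0.05399 mol/L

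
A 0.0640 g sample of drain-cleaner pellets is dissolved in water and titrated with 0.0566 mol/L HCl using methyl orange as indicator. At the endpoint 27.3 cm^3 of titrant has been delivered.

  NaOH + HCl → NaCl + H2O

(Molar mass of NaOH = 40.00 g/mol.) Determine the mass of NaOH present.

0.0618 g

n(HCl) = 0.0273 L × 0.0566 mol/L = 1.55 × 10^-3 mol
n(NaOH) = 1.55 × 10^-3 mol (1:1 ratio)
mass of NaOH = 1.55 × 10^-3 × 40.00 g/mol = 0.0618 g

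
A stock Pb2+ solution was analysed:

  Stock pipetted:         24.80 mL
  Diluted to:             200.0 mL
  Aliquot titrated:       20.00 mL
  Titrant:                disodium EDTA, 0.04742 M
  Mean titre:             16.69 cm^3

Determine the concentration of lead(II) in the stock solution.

0.3191 M

Pb^2+ + EDTA^4- → [Pb(EDTA)]^2-
n(EDTA) = 0.01669 × 0.04742 = 7.914 × 10^-4 mol
n(Pb2+) in the aliquot = 7.914 × 10^-4 mol (1:1 ratio)
[Pb2+]_dilute = 7.914 × 10^-4 / 0.02000 = 0.03957 mol/L
Dilution factor = 200.0 / 24.80 = 8.065
[Pb2+]_stock = 0.03957 × 8.065 = 0.3191 mol/L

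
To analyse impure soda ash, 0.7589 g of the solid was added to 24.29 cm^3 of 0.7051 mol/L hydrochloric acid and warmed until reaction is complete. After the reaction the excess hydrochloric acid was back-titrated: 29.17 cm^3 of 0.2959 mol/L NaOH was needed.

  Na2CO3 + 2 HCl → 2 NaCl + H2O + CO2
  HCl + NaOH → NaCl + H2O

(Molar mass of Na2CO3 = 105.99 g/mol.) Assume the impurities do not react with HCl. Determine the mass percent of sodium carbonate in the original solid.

n(HCl) added = 0.02429 × 0.7051 = 0.01713 mol
n(NaOH) used in back-titration = 0.02917 × 0.2959 = 8.631 × 10^-3 mol
n(HCl) left over = 8.631 × 10^-3 mol (1:1 ratio)
n(HCl) consumed by analyte = 0.01713 − 8.631 × 10^-3 = 8.495 × 10^-3 mol
From the 1:2 ratio, n(Na2CO3) = 1/2 × 8.495 × 10^-3 = 4.248 × 10^-3 mol
mass of Na2CO3 = 4.248 × 10^-3 × 105.99 = 0.4502 g
% Na2CO3 = 0.4502 / 0.7589 × 100 = 59.33 %

59.33 %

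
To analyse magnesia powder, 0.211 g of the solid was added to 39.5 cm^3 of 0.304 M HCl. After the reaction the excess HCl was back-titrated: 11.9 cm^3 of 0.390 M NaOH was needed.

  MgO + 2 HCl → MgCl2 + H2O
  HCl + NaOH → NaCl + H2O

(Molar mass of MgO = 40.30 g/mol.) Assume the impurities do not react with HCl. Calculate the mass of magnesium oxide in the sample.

0.148 g

n(HCl) added = 0.0395 × 0.304 = 0.0120 mol
n(NaOH) used in back-titration = 0.0119 × 0.390 = 4.64 × 10^-3 mol
n(HCl) left over = 4.64 × 10^-3 mol (1:1 ratio)
n(HCl) consumed by analyte = 0.0120 − 4.64 × 10^-3 = 7.37 × 10^-3 mol
From the 1:2 ratio, n(MgO) = 1/2 × 7.37 × 10^-3 = 3.68 × 10^-3 mol
mass of MgO = 3.68 × 10^-3 × 40.30 = 0.148 g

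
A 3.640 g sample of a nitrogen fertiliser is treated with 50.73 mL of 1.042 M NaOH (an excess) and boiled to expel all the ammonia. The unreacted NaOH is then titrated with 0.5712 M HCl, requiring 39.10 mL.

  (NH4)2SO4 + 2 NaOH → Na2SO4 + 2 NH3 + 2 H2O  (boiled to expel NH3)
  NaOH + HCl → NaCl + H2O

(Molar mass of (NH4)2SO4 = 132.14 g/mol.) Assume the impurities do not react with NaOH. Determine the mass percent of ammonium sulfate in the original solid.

n(NaOH) added = 0.05073 × 1.042 = 0.05286 mol
n(HCl) used in back-titration = 0.03910 × 0.5712 = 0.02233 mol
n(NaOH) left over = 0.02233 mol (1:1 ratio)
n(NaOH) consumed by analyte = 0.05286 − 0.02233 = 0.03053 mol
From the 1:2 ratio, n((NH4)2SO4) = 1/2 × 0.03053 = 0.01526 mol
mass of (NH4)2SO4 = 0.01526 × 132.14 = 2.017 g
% (NH4)2SO4 = 2.017 / 3.640 × 100 = 55.41 %

55.41 %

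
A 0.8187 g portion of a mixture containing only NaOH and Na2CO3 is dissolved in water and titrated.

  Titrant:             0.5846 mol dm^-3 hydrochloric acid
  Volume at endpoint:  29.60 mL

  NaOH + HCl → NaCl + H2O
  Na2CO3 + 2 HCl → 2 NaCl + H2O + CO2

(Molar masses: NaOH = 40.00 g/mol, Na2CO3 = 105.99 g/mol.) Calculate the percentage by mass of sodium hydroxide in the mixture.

n(HCl) = 0.02960 × 0.5846 = 0.01730 mol
Let x = n(NaOH), y = n(Na2CO3).
Titrant: 1x + 2y = 0.01730;  mass: 40.00x + 105.99y = 0.8187
Solving, x = 7.567 × 10^-3 mol, y = 4.869 × 10^-3 mol
mass of NaOH = 7.567 × 10^-3 × 40.00 = 0.3027 g
% NaOH = 0.3027 / 0.8187 × 100 = 36.97 %

36.97 %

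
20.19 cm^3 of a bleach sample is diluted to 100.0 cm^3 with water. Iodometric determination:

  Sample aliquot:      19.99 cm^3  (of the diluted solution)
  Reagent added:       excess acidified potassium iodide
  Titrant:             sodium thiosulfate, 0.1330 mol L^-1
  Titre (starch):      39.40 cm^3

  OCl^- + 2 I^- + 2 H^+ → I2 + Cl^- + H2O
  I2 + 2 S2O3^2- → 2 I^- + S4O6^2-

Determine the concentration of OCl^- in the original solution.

n(S2O3^2-) = 0.03940 × 0.1330 = 5.240 × 10^-3 mol
n(I2) = n(S2O3^2-)/2 = 2.620 × 10^-3 mol
n(OCl^-) in the aliquot = 2.620 × 10^-3 mol (1:1 ratio)
[OCl^-]_dilute = 2.620 × 10^-3 / 0.01999 = 0.1311 mol/L
[OCl^-]_original = 0.1311 × 100.0/20.19 = 0.6492 mol/L

0.6492 mol/L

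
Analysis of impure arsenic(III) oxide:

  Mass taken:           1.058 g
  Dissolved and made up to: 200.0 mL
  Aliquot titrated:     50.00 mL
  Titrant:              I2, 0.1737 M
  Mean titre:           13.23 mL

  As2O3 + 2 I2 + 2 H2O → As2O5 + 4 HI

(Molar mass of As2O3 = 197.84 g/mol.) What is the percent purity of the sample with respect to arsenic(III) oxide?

85.94 %

n(I2) per titration = 0.01323 × 0.1737 = 2.298 × 10^-3 mol
From the 1:2 ratio, n(As2O3) in each aliquot = 1/2 × 2.298 × 10^-3 = 1.149 × 10^-3 mol
n(As2O3) in the whole flask = 1.149 × 10^-3 × 200.0/50.00 = 4.596 × 10^-3 mol
mass of As2O3 = 4.596 × 10^-3 × 197.84 = 0.9093 g
% As2O3 = 0.9093 / 1.058 × 100 = 85.94 %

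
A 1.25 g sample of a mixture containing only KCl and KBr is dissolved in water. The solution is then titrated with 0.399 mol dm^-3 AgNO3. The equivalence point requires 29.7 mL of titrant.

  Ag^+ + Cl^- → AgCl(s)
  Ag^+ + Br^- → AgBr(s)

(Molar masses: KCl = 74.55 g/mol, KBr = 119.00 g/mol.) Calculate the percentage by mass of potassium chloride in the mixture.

n(AgNO3) = 0.0297 × 0.399 = 0.0119 mol
Let x = n(KCl), y = n(KBr).
Titrant: 1x + 1y = 0.0119;  mass: 74.55x + 119.00y = 1.25
Solving, x = 3.60 × 10^-3 mol, y = 8.25 × 10^-3 mol
mass of KCl = 3.60 × 10^-3 × 74.55 = 0.269 g
% KCl = 0.269 / 1.25 × 100 = 21.5 %

21.5 %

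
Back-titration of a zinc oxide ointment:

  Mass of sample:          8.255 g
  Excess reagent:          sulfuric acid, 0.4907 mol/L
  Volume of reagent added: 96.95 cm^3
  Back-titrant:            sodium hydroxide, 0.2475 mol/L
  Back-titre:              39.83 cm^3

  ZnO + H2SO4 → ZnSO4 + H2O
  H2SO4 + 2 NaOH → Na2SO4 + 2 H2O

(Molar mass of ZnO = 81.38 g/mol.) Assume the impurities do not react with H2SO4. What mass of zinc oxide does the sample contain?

n(H2SO4) added = 0.09695 × 0.4907 = 0.04757 mol
n(NaOH) used in back-titration = 0.03983 × 0.2475 = 9.858 × 10^-3 mol
From the 1:2 ratio, n(H2SO4) left over = 1/2 × 9.858 × 10^-3 = 4.929 × 10^-3 mol
n(H2SO4) consumed by analyte = 0.04757 − 4.929 × 10^-3 = 0.04264 mol
n(ZnO) = 0.04264 mol (1:1 ratio)
mass of ZnO = 0.04264 × 81.38 = 3.470 g

3.470 g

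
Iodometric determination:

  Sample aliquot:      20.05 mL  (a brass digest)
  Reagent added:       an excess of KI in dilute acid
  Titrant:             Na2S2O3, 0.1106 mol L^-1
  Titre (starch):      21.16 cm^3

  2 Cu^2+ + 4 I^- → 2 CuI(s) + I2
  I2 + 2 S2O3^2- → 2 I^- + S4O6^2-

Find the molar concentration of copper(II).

0.1167 mol/L

n(S2O3^2-) = 0.02116 × 0.1106 = 2.340 × 10^-3 mol
n(I2) = n(S2O3^2-)/2 = 1.170 × 10^-3 mol
From the 2:1 ratio, n(Cu2+) in the aliquot = 2/1 × 1.170 × 10^-3 = 2.340 × 10^-3 mol
[Cu2+] = 2.340 × 10^-3 / 0.02005 = 0.1167 mol/L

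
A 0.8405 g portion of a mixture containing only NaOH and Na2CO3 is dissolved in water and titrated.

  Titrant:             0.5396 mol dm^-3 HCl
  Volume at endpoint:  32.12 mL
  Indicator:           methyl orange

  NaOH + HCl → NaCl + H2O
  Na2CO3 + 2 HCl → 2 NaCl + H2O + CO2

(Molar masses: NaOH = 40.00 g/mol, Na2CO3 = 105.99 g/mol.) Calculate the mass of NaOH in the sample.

0.2401 g

n(HCl) = 0.03212 × 0.5396 = 0.01733 mol
Let x = n(NaOH), y = n(Na2CO3).
Titrant: 1x + 2y = 0.01733;  mass: 40.00x + 105.99y = 0.8405
Solving, x = 6.003 × 10^-3 mol, y = 5.665 × 10^-3 mol
mass of NaOH = 6.003 × 10^-3 × 40.00 = 0.2401 g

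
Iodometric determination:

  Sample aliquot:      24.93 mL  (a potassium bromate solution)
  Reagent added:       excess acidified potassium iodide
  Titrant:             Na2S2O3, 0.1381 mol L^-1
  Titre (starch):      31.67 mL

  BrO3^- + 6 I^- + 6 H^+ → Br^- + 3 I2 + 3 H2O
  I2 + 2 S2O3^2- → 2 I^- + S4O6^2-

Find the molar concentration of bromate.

n(S2O3^2-) = 0.03167 × 0.1381 = 4.374 × 10^-3 mol
n(I2) = n(S2O3^2-)/2 = 2.187 × 10^-3 mol
From the 1:3 ratio, n(BrO3^-) in the aliquot = 1/3 × 2.187 × 10^-3 = 7.289 × 10^-4 mol
[BrO3^-] = 7.289 × 10^-4 / 0.02493 = 0.02924 mol/L

0.02924 mol/L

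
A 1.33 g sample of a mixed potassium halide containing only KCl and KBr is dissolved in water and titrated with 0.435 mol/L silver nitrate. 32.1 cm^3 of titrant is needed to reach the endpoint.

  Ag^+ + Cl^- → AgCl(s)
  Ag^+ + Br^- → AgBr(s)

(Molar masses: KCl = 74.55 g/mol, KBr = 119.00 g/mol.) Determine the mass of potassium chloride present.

n(AgNO3) = 0.0321 × 0.435 = 0.0140 mol
Let x = n(KCl), y = n(KBr).
Titrant: 1x + 1y = 0.0140;  mass: 74.55x + 119.00y = 1.33
Solving, x = 7.46 × 10^-3 mol, y = 6.50 × 10^-3 mol
mass of KCl = 7.46 × 10^-3 × 74.55 = 0.556 g

0.556 g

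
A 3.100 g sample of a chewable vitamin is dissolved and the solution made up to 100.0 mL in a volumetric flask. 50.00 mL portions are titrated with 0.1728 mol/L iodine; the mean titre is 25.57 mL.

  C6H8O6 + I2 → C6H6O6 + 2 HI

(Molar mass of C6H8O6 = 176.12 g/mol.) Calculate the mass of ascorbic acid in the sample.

n(I2) per titration = 0.02557 × 0.1728 = 4.418 × 10^-3 mol
n(C6H8O6) in each aliquot = 4.418 × 10^-3 mol (1:1 ratio)
n(C6H8O6) in the whole flask = 4.418 × 10^-3 × 100.0/50.00 = 8.837 × 10^-3 mol
mass of C6H8O6 = 8.837 × 10^-3 × 176.12 = 1.556 g

1.556 g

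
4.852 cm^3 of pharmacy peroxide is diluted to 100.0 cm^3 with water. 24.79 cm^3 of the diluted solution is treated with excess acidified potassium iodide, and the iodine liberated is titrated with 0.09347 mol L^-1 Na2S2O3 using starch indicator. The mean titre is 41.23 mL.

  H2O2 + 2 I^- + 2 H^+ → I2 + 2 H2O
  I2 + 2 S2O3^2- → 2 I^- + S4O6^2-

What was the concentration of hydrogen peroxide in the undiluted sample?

1.602 mol/L

n(S2O3^2-) = 0.04123 × 0.09347 = 3.854 × 10^-3 mol
n(I2) = n(S2O3^2-)/2 = 1.927 × 10^-3 mol
n(H2O2) in the aliquot = 1.927 × 10^-3 mol (1:1 ratio)
[H2O2]_dilute = 1.927 × 10^-3 / 0.02479 = 0.07773 mol/L
[H2O2]_original = 0.07773 × 100.0/4.852 = 1.602 mol/L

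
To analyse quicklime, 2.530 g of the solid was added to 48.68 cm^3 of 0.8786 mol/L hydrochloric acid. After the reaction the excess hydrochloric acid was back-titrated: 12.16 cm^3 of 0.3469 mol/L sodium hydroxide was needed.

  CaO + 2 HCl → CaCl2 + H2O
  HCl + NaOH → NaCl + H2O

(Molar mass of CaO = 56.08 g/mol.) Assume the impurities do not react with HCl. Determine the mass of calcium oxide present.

1.081 g

n(HCl) added = 0.04868 × 0.8786 = 0.04277 mol
n(NaOH) used in back-titration = 0.01216 × 0.3469 = 4.218 × 10^-3 mol
n(HCl) left over = 4.218 × 10^-3 mol (1:1 ratio)
n(HCl) consumed by analyte = 0.04277 − 4.218 × 10^-3 = 0.03855 mol
From the 1:2 ratio, n(CaO) = 1/2 × 0.03855 = 0.01928 mol
mass of CaO = 0.01928 × 56.08 = 1.081 g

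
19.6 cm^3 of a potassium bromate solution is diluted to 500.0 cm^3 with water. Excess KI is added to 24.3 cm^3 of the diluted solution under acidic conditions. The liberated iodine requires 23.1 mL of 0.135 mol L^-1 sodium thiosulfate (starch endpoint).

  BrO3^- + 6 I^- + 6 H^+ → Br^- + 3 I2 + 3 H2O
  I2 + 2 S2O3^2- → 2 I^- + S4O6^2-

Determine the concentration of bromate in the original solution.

n(S2O3^2-) = 0.0231 × 0.135 = 3.12 × 10^-3 mol
n(I2) = n(S2O3^2-)/2 = 1.56 × 10^-3 mol
From the 1:3 ratio, n(BrO3^-) in the aliquot = 1/3 × 1.56 × 10^-3 = 5.20 × 10^-4 mol
[BrO3^-]_dilute = 5.20 × 10^-4 / 0.0243 = 0.0214 mol/L
[BrO3^-]_original = 0.0214 × 500.0/19.6 = 0.546 mol/L

0.546 mol/L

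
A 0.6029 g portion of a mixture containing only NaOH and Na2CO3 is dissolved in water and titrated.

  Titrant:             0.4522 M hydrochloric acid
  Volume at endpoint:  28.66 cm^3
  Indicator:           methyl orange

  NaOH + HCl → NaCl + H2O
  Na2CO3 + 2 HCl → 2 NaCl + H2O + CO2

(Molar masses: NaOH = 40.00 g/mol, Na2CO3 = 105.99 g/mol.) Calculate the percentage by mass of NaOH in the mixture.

42.84 %

n(HCl) = 0.02866 × 0.4522 = 0.01296 mol
Let x = n(NaOH), y = n(Na2CO3).
Titrant: 1x + 2y = 0.01296;  mass: 40.00x + 105.99y = 0.6029
Solving, x = 6.458 × 10^-3 mol, y = 3.251 × 10^-3 mol
mass of NaOH = 6.458 × 10^-3 × 40.00 = 0.2583 g
% NaOH = 0.2583 / 0.6029 × 100 = 42.84 %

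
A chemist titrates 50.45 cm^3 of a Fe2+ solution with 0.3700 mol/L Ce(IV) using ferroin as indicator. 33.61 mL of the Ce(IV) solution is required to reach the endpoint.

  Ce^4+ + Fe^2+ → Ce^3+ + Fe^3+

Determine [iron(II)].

0.2465 mol/L

n(Ce4+) = 0.03361 L × 0.3700 mol/L = 0.01244 mol
n(Fe2+) = 0.01244 mol (1:1 mole ratio)
[Fe2+] = 0.01244 mol / 0.05045 L = 0.2465 mol/L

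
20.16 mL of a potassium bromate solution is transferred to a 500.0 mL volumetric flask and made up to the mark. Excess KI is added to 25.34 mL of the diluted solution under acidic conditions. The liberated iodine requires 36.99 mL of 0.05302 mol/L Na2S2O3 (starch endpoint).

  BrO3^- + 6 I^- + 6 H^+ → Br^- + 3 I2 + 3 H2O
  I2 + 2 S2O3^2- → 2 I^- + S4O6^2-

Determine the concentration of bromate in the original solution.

0.3199 mol/L

n(S2O3^2-) = 0.03699 × 0.05302 = 1.961 × 10^-3 mol
n(I2) = n(S2O3^2-)/2 = 9.806 × 10^-4 mol
From the 1:3 ratio, n(BrO3^-) in the aliquot = 1/3 × 9.806 × 10^-4 = 3.269 × 10^-4 mol
[BrO3^-]_dilute = 3.269 × 10^-4 / 0.02534 = 0.01290 mol/L
[BrO3^-]_original = 0.01290 × 500.0/20.16 = 0.3199 mol/L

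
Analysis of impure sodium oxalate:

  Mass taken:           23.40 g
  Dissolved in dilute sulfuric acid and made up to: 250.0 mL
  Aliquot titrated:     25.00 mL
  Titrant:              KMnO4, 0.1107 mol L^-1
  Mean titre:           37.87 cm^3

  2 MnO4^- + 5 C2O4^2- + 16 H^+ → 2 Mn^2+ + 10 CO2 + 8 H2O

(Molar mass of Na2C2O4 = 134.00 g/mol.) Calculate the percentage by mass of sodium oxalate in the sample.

n(KMnO4) per titration = 0.03787 × 0.1107 = 4.192 × 10^-3 mol
From the 5:2 ratio, n(Na2C2O4) in each aliquot = 5/2 × 4.192 × 10^-3 = 0.01048 mol
n(Na2C2O4) in the whole flask = 0.01048 × 250.0/25.00 = 0.1048 mol
mass of Na2C2O4 = 0.1048 × 134.00 = 14.04 g
% Na2C2O4 = 14.04 / 23.40 × 100 = 60.02 %

60.02 %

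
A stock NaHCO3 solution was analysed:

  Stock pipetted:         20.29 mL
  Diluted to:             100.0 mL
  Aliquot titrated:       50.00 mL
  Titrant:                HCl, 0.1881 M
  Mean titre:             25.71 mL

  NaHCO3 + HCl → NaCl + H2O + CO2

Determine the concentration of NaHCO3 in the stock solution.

0.4767 M

n(HCl) = 0.02571 × 0.1881 = 4.836 × 10^-3 mol
n(NaHCO3) in the aliquot = 4.836 × 10^-3 mol (1:1 ratio)
[NaHCO3]_dilute = 4.836 × 10^-3 / 0.05000 = 0.09672 mol/L
Dilution factor = 100.0 / 20.29 = 4.929
[NaHCO3]_stock = 0.09672 × 4.929 = 0.4767 mol/L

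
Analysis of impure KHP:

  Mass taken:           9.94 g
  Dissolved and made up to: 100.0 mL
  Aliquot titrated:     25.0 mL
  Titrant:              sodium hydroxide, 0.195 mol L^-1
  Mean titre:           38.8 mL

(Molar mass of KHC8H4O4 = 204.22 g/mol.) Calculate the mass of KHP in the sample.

KHC8H4O4 + NaOH → KNaC8H4O4 + H2O
n(NaOH) per titration = 0.0388 × 0.195 = 7.57 × 10^-3 mol
n(KHC8H4O4) in each aliquot = 7.57 × 10^-3 mol (1:1 ratio)
n(KHC8H4O4) in the whole flask = 7.57 × 10^-3 × 100.0/25.0 = 0.0303 mol
mass of KHC8H4O4 = 0.0303 × 204.22 = 6.18 g

6.18 g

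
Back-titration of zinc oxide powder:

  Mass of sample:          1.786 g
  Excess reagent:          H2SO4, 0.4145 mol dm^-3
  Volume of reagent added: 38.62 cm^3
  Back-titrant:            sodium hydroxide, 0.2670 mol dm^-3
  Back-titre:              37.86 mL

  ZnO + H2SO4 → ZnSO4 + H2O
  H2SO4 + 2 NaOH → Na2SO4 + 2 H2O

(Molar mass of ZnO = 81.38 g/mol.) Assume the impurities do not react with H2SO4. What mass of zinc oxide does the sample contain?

n(H2SO4) added = 0.03862 × 0.4145 = 0.01601 mol
n(NaOH) used in back-titration = 0.03786 × 0.2670 = 0.01011 mol
From the 1:2 ratio, n(H2SO4) left over = 1/2 × 0.01011 = 5.054 × 10^-3 mol
n(H2SO4) consumed by analyte = 0.01601 − 5.054 × 10^-3 = 0.01095 mol
n(ZnO) = 0.01095 mol (1:1 ratio)
mass of ZnO = 0.01095 × 81.38 = 0.8914 g

0.8914 g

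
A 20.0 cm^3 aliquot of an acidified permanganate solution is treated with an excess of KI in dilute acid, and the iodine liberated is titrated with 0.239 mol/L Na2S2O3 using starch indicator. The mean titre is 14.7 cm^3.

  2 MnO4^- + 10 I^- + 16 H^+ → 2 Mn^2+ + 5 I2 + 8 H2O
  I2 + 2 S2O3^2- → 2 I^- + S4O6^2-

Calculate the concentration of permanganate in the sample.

n(S2O3^2-) = 0.0147 × 0.239 = 3.51 × 10^-3 mol
n(I2) = n(S2O3^2-)/2 = 1.76 × 10^-3 mol
From the 2:5 ratio, n(MnO4^-) in the aliquot = 2/5 × 1.76 × 10^-3 = 7.03 × 10^-4 mol
[MnO4^-] = 7.03 × 10^-4 / 0.0200 = 0.0351 mol/L

0.0351 mol/L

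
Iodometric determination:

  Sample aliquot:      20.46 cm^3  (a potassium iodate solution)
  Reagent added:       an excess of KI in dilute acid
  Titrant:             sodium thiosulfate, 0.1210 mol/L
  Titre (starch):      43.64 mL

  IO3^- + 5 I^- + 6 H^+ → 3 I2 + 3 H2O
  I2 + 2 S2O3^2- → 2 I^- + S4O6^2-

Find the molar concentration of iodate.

n(S2O3^2-) = 0.04364 × 0.1210 = 5.280 × 10^-3 mol
n(I2) = n(S2O3^2-)/2 = 2.640 × 10^-3 mol
From the 1:3 ratio, n(IO3^-) in the aliquot = 1/3 × 2.640 × 10^-3 = 8.801 × 10^-4 mol
[IO3^-] = 8.801 × 10^-4 / 0.02046 = 0.04301 mol/L

0.04301 mol/L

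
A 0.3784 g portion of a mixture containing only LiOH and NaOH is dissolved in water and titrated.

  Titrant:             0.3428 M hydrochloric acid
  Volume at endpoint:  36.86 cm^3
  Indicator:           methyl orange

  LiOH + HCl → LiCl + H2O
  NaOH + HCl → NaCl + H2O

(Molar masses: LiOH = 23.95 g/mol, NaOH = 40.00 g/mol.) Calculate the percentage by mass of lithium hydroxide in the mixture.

50.09 %

n(HCl) = 0.03686 × 0.3428 = 0.01264 mol
Let x = n(LiOH), y = n(NaOH).
Titrant: 1x + 1y = 0.01264;  mass: 23.95x + 40.00y = 0.3784
Solving, x = 7.914 × 10^-3 mol, y = 4.721 × 10^-3 mol
mass of LiOH = 7.914 × 10^-3 × 23.95 = 0.1895 g
% LiOH = 0.1895 / 0.3784 × 100 = 50.09 %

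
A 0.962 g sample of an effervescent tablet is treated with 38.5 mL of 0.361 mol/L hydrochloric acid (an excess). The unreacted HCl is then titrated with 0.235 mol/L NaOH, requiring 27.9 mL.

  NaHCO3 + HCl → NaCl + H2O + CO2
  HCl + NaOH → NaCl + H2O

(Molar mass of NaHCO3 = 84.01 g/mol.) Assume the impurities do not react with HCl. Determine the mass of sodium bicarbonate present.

0.617 g

n(HCl) added = 0.0385 × 0.361 = 0.0139 mol
n(NaOH) used in back-titration = 0.0279 × 0.235 = 6.56 × 10^-3 mol
n(HCl) left over = 6.56 × 10^-3 mol (1:1 ratio)
n(HCl) consumed by analyte = 0.0139 − 6.56 × 10^-3 = 7.34 × 10^-3 mol
n(NaHCO3) = 7.34 × 10^-3 mol (1:1 ratio)
mass of NaHCO3 = 7.34 × 10^-3 × 84.01 = 0.617 g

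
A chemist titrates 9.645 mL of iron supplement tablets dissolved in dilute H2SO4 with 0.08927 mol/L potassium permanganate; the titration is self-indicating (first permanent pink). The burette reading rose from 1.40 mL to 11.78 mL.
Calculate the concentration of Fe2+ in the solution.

MnO4^- + 5 Fe^2+ + 8 H^+ → Mn^2+ + 5 Fe^3+ + 4 H2O
n(KMnO4) = 0.01038 L × 0.08927 mol/L = 9.266 × 10^-4 mol
From the 5:1 mole ratio, n(Fe2+) = 5/1 × 9.266 × 10^-4 = 4.633 × 10^-3 mol
[Fe2+] = 4.633 × 10^-3 mol / 0.009645 L = 0.4804 mol/L

0.4804 mol/L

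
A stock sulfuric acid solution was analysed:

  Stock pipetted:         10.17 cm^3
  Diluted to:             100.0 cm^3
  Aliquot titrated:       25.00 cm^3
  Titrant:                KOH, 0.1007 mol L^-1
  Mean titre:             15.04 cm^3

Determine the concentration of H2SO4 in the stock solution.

H2SO4 + 2 KOH → K2SO4 + 2 H2O
n(KOH) = 0.01504 × 0.1007 = 1.515 × 10^-3 mol
From the 1:2 ratio, n(H2SO4) in the aliquot = 1/2 × 1.515 × 10^-3 = 7.573 × 10^-4 mol
[H2SO4]_dilute = 7.573 × 10^-4 / 0.02500 = 0.03029 mol/L
Dilution factor = 100.0 / 10.17 = 9.833
[H2SO4]_stock = 0.03029 × 9.833 = 0.2978 mol/L

0.2978 mol/L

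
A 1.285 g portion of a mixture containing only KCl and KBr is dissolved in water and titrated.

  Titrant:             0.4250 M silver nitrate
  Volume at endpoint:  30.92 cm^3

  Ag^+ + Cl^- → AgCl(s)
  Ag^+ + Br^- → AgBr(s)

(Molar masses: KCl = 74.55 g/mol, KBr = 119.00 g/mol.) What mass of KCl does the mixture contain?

n(AgNO3) = 0.03092 × 0.4250 = 0.01314 mol
Let x = n(KCl), y = n(KBr).
Titrant: 1x + 1y = 0.01314;  mass: 74.55x + 119.00y = 1.285
Solving, x = 6.272 × 10^-3 mol, y = 6.869 × 10^-3 mol
mass of KCl = 6.272 × 10^-3 × 74.55 = 0.4676 g

0.4676 g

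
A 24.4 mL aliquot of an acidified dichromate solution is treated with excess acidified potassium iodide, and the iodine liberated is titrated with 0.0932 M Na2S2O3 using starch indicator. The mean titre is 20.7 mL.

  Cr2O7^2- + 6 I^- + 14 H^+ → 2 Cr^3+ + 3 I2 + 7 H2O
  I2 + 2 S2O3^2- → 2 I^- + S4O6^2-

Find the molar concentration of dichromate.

0.0132 M

n(S2O3^2-) = 0.0207 × 0.0932 = 1.93 × 10^-3 mol
n(I2) = n(S2O3^2-)/2 = 9.65 × 10^-4 mol
From the 1:3 ratio, n(Cr2O7^2-) in the aliquot = 1/3 × 9.65 × 10^-4 = 3.22 × 10^-4 mol
[Cr2O7^2-] = 3.22 × 10^-4 / 0.0244 = 0.0132 mol/L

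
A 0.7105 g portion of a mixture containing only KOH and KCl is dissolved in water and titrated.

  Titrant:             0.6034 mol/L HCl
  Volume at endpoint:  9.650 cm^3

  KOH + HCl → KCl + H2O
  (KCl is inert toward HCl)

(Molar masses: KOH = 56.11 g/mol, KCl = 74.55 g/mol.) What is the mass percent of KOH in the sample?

45.98 %

n(HCl) = 0.009650 × 0.6034 = 5.823 × 10^-3 mol
Let x = n(KOH), y = n(KCl).
Titrant: 1x = 5.823 × 10^-3;  mass: 56.11x + 74.55y = 0.7105
Solving, x = 5.823 × 10^-3 mol, y = 5.148 × 10^-3 mol
mass of KOH = 5.823 × 10^-3 × 56.11 = 0.3267 g
% KOH = 0.3267 / 0.7105 × 100 = 45.98 %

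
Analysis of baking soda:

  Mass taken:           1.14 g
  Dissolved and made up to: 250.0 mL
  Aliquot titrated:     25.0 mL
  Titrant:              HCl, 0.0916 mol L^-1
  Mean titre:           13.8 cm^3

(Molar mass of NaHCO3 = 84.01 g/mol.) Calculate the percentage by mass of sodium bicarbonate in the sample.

93.2 %

NaHCO3 + HCl → NaCl + H2O + CO2
n(HCl) per titration = 0.0138 × 0.0916 = 1.26 × 10^-3 mol
n(NaHCO3) in each aliquot = 1.26 × 10^-3 mol (1:1 ratio)
n(NaHCO3) in the whole flask = 1.26 × 10^-3 × 250.0/25.0 = 0.0126 mol
mass of NaHCO3 = 0.0126 × 84.01 = 1.06 g
% NaHCO3 = 1.06 / 1.14 × 100 = 93.2 %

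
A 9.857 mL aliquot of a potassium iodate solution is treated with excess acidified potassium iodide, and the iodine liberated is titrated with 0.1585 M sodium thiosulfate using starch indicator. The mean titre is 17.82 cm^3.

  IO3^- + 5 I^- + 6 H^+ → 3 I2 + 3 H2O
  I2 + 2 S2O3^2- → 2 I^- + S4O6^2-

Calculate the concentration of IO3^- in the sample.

n(S2O3^2-) = 0.01782 × 0.1585 = 2.824 × 10^-3 mol
n(I2) = n(S2O3^2-)/2 = 1.412 × 10^-3 mol
From the 1:3 ratio, n(IO3^-) in the aliquot = 1/3 × 1.412 × 10^-3 = 4.707 × 10^-4 mol
[IO3^-] = 4.707 × 10^-4 / 0.009857 = 0.04776 mol/L

0.04776 M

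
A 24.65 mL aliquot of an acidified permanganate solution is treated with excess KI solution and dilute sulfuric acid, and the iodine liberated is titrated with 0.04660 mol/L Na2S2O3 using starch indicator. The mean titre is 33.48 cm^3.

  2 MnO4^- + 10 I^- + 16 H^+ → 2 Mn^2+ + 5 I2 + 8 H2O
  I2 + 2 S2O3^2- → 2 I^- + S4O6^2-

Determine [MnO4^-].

n(S2O3^2-) = 0.03348 × 0.04660 = 1.560 × 10^-3 mol
n(I2) = n(S2O3^2-)/2 = 7.801 × 10^-4 mol
From the 2:5 ratio, n(MnO4^-) in the aliquot = 2/5 × 7.801 × 10^-4 = 3.120 × 10^-4 mol
[MnO4^-] = 3.120 × 10^-4 / 0.02465 = 0.01266 mol/L

0.01266 mol/L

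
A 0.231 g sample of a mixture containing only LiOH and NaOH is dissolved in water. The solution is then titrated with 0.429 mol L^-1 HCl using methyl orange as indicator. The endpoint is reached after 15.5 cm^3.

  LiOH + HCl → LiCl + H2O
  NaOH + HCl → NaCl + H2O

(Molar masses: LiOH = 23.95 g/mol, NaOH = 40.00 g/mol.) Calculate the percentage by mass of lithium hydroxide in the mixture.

22.6 %

n(HCl) = 0.0155 × 0.429 = 6.65 × 10^-3 mol
Let x = n(LiOH), y = n(NaOH).
Titrant: 1x + 1y = 6.65 × 10^-3;  mass: 23.95x + 40.00y = 0.231
Solving, x = 2.18 × 10^-3 mol, y = 4.47 × 10^-3 mol
mass of LiOH = 2.18 × 10^-3 × 23.95 = 0.0522 g
% LiOH = 0.0522 / 0.231 × 100 = 22.6 %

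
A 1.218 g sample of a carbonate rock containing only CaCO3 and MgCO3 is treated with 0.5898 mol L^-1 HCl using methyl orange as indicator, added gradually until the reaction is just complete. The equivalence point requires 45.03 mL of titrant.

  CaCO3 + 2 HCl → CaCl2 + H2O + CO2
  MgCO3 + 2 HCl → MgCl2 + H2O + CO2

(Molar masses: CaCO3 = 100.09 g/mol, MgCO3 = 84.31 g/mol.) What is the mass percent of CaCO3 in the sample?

51.25 %

n(HCl) = 0.04503 × 0.5898 = 0.02656 mol
Let x = n(CaCO3), y = n(MgCO3).
Titrant: 2x + 2y = 0.02656;  mass: 100.09x + 84.31y = 1.218
Solving, x = 6.237 × 10^-3 mol, y = 7.042 × 10^-3 mol
mass of CaCO3 = 6.237 × 10^-3 × 100.09 = 0.6243 g
% CaCO3 = 0.6243 / 1.218 × 100 = 51.25 %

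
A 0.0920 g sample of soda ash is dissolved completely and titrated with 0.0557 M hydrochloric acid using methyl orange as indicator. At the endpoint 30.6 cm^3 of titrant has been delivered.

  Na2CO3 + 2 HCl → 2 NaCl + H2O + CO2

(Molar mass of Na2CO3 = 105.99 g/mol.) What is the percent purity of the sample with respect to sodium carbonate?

n(HCl) = 0.0306 L × 0.0557 mol/L = 1.70 × 10^-3 mol
From the 1:2 ratio, n(Na2CO3) = 1/2 × 1.70 × 10^-3 = 8.52 × 10^-4 mol
mass of Na2CO3 = 8.52 × 10^-4 × 105.99 g/mol = 0.0903 g
% Na2CO3 = 0.0903 / 0.0920 × 100 = 98.2 %

98.2 %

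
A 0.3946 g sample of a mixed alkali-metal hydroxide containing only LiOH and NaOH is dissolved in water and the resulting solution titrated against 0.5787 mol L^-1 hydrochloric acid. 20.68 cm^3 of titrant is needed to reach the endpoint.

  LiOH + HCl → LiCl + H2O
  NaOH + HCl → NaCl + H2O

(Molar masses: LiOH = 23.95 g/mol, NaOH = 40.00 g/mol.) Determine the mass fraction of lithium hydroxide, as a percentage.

31.80 %

n(HCl) = 0.02068 × 0.5787 = 0.01197 mol
Let x = n(LiOH), y = n(NaOH).
Titrant: 1x + 1y = 0.01197;  mass: 23.95x + 40.00y = 0.3946
Solving, x = 5.240 × 10^-3 mol, y = 6.728 × 10^-3 mol
mass of LiOH = 5.240 × 10^-3 × 23.95 = 0.1255 g
% LiOH = 0.1255 / 0.3946 × 100 = 31.80 %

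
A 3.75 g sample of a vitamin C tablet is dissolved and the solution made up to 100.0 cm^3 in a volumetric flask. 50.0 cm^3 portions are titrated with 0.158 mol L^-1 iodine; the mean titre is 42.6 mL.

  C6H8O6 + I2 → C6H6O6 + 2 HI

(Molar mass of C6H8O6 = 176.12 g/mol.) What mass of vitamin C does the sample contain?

n(I2) per titration = 0.0426 × 0.158 = 6.73 × 10^-3 mol
n(C6H8O6) in each aliquot = 6.73 × 10^-3 mol (1:1 ratio)
n(C6H8O6) in the whole flask = 6.73 × 10^-3 × 100.0/50.0 = 0.0135 mol
mass of C6H8O6 = 0.0135 × 176.12 = 2.37 g

2.37 g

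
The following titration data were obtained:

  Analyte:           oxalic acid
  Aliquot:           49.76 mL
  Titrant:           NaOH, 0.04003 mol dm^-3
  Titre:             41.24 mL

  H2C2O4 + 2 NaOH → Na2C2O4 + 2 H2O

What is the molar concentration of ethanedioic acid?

n(NaOH) = 0.04124 L × 0.04003 mol/L = 1.651 × 10^-3 mol
From the 1:2 mole ratio, n(H2C2O4) = 1/2 × 1.651 × 10^-3 = 8.254 × 10^-4 mol
[H2C2O4] = 8.254 × 10^-4 mol / 0.04976 L = 0.01659 mol/L

0.01659 mol/L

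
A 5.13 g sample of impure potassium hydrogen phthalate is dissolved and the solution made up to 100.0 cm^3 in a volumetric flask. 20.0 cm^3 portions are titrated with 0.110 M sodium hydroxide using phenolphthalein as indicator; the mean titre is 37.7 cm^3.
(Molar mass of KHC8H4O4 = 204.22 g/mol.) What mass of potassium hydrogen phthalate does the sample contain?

KHC8H4O4 + NaOH → KNaC8H4O4 + H2O
n(NaOH) per titration = 0.0377 × 0.110 = 4.15 × 10^-3 mol
n(KHC8H4O4) in each aliquot = 4.15 × 10^-3 mol (1:1 ratio)
n(KHC8H4O4) in the whole flask = 4.15 × 10^-3 × 100.0/20.0 = 0.0207 mol
mass of KHC8H4O4 = 0.0207 × 204.22 = 4.23 g

4.23 g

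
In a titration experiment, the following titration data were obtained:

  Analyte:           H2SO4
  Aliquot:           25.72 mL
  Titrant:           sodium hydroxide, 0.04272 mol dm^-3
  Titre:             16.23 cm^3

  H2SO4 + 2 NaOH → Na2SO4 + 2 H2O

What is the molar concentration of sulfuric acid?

n(NaOH) = 0.01623 L × 0.04272 mol/L = 6.933 × 10^-4 mol
From the 1:2 mole ratio, n(H2SO4) = 1/2 × 6.933 × 10^-4 = 3.467 × 10^-4 mol
[H2SO4] = 3.467 × 10^-4 mol / 0.02572 L = 0.01348 mol/L

0.01348 mol/L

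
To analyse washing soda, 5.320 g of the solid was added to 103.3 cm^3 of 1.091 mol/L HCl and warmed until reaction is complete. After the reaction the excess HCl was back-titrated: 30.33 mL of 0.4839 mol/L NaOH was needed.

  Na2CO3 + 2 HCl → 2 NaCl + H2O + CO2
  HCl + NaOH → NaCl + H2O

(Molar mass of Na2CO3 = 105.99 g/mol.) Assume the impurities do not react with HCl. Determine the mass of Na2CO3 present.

n(HCl) added = 0.1033 × 1.091 = 0.1127 mol
n(NaOH) used in back-titration = 0.03033 × 0.4839 = 0.01468 mol
n(HCl) left over = 0.01468 mol (1:1 ratio)
n(HCl) consumed by analyte = 0.1127 − 0.01468 = 0.09802 mol
From the 1:2 ratio, n(Na2CO3) = 1/2 × 0.09802 = 0.04901 mol
mass of Na2CO3 = 0.04901 × 105.99 = 5.195 g

5.195 g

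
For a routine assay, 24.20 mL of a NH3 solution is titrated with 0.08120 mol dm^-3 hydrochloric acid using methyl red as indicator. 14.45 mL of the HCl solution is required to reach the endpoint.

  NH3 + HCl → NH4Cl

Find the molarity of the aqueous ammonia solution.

n(HCl) = 0.01445 L × 0.08120 mol/L = 1.173 × 10^-3 mol
n(NH3) = 1.173 × 10^-3 mol (1:1 mole ratio)
[NH3] = 1.173 × 10^-3 mol / 0.02420 L = 0.04849 mol/L

0.04849 mol/L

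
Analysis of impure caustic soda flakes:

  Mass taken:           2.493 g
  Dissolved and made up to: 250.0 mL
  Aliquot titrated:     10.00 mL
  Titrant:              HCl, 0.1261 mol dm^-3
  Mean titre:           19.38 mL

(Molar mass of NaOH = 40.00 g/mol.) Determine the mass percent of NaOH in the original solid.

98.03 %

NaOH + HCl → NaCl + H2O
n(HCl) per titration = 0.01938 × 0.1261 = 2.444 × 10^-3 mol
n(NaOH) in each aliquot = 2.444 × 10^-3 mol (1:1 ratio)
n(NaOH) in the whole flask = 2.444 × 10^-3 × 250.0/10.00 = 0.06110 mol
mass of NaOH = 0.06110 × 40.00 = 2.444 g
% NaOH = 2.444 / 2.493 × 100 = 98.03 %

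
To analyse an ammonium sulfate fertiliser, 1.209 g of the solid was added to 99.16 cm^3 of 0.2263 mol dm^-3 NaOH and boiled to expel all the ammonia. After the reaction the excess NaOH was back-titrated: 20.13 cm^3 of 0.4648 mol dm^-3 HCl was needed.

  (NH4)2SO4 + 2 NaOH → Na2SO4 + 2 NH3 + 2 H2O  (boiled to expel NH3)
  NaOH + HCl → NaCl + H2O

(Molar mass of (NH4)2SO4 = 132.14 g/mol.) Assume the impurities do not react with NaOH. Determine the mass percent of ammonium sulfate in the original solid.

71.50 %

n(NaOH) added = 0.09916 × 0.2263 = 0.02244 mol
n(HCl) used in back-titration = 0.02013 × 0.4648 = 9.356 × 10^-3 mol
n(NaOH) left over = 9.356 × 10^-3 mol (1:1 ratio)
n(NaOH) consumed by analyte = 0.02244 − 9.356 × 10^-3 = 0.01308 mol
From the 1:2 ratio, n((NH4)2SO4) = 1/2 × 0.01308 = 6.542 × 10^-3 mol
mass of (NH4)2SO4 = 6.542 × 10^-3 × 132.14 = 0.8644 g
% (NH4)2SO4 = 0.8644 / 1.209 × 100 = 71.50 %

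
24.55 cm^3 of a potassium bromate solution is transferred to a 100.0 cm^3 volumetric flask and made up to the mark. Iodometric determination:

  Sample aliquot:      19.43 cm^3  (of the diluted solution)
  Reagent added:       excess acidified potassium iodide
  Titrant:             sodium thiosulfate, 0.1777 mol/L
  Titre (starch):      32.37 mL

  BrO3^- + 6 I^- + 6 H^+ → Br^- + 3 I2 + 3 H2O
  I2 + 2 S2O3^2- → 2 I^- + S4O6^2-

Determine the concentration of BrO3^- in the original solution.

0.2010 mol/L

n(S2O3^2-) = 0.03237 × 0.1777 = 5.752 × 10^-3 mol
n(I2) = n(S2O3^2-)/2 = 2.876 × 10^-3 mol
From the 1:3 ratio, n(BrO3^-) in the aliquot = 1/3 × 2.876 × 10^-3 = 9.587 × 10^-4 mol
[BrO3^-]_dilute = 9.587 × 10^-4 / 0.01943 = 0.04934 mol/L
[BrO3^-]_original = 0.04934 × 100.0/24.55 = 0.2010 mol/L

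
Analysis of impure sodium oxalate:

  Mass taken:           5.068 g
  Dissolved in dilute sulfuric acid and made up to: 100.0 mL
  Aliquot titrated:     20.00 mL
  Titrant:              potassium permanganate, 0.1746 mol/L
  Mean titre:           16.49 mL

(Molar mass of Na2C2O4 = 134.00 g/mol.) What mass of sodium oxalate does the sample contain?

4.823 g

2 MnO4^- + 5 C2O4^2- + 16 H^+ → 2 Mn^2+ + 10 CO2 + 8 H2O
n(KMnO4) per titration = 0.01649 × 0.1746 = 2.879 × 10^-3 mol
From the 5:2 ratio, n(Na2C2O4) in each aliquot = 5/2 × 2.879 × 10^-3 = 7.198 × 10^-3 mol
n(Na2C2O4) in the whole flask = 7.198 × 10^-3 × 100.0/20.00 = 0.03599 mol
mass of Na2C2O4 = 0.03599 × 134.00 = 4.823 g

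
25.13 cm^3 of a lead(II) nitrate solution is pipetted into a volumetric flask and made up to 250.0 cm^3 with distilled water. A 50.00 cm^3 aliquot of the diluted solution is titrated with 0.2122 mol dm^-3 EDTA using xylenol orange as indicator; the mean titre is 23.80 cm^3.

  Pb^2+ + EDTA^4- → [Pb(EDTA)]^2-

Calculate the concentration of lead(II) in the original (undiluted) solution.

n(EDTA) = 0.02380 × 0.2122 = 5.050 × 10^-3 mol
n(Pb2+) in the aliquot = 5.050 × 10^-3 mol (1:1 ratio)
[Pb2+]_dilute = 5.050 × 10^-3 / 0.05000 = 0.1010 mol/L
Dilution factor = 250.0 / 25.13 = 9.948
[Pb2+]_stock = 0.1010 × 9.948 = 1.005 mol/L

1.005 mol/L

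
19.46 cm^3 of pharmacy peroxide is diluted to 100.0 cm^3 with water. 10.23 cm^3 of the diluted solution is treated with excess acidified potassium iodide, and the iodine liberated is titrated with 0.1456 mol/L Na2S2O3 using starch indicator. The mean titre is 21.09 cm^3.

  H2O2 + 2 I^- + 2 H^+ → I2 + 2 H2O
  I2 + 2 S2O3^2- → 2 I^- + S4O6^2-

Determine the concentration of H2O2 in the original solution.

0.7712 mol/L

n(S2O3^2-) = 0.02109 × 0.1456 = 3.071 × 10^-3 mol
n(I2) = n(S2O3^2-)/2 = 1.535 × 10^-3 mol
n(H2O2) in the aliquot = 1.535 × 10^-3 mol (1:1 ratio)
[H2O2]_dilute = 1.535 × 10^-3 / 0.01023 = 0.1501 mol/L
[H2O2]_original = 0.1501 × 100.0/19.46 = 0.7712 mol/L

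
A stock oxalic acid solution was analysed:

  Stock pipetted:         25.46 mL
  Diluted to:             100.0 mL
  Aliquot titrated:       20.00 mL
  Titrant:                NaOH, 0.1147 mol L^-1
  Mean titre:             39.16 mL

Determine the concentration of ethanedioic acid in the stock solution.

H2C2O4 + 2 NaOH → Na2C2O4 + 2 H2O
n(NaOH) = 0.03916 × 0.1147 = 4.492 × 10^-3 mol
From the 1:2 ratio, n(H2C2O4) in the aliquot = 1/2 × 4.492 × 10^-3 = 2.246 × 10^-3 mol
[H2C2O4]_dilute = 2.246 × 10^-3 / 0.02000 = 0.1123 mol/L
Dilution factor = 100.0 / 25.46 = 3.928
[H2C2O4]_stock = 0.1123 × 3.928 = 0.4410 mol/L

0.4410 mol/L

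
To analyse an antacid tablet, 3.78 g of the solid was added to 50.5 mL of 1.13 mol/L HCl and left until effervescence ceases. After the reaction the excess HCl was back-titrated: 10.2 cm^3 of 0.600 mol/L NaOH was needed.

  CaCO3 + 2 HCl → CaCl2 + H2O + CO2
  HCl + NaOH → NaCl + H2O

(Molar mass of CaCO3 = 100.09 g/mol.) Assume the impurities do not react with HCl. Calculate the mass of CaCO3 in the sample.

n(HCl) added = 0.0505 × 1.13 = 0.0571 mol
n(NaOH) used in back-titration = 0.0102 × 0.600 = 6.12 × 10^-3 mol
n(HCl) left over = 6.12 × 10^-3 mol (1:1 ratio)
n(HCl) consumed by analyte = 0.0571 − 6.12 × 10^-3 = 0.0509 mol
From the 1:2 ratio, n(CaCO3) = 1/2 × 0.0509 = 0.0255 mol
mass of CaCO3 = 0.0255 × 100.09 = 2.55 g

2.55 g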